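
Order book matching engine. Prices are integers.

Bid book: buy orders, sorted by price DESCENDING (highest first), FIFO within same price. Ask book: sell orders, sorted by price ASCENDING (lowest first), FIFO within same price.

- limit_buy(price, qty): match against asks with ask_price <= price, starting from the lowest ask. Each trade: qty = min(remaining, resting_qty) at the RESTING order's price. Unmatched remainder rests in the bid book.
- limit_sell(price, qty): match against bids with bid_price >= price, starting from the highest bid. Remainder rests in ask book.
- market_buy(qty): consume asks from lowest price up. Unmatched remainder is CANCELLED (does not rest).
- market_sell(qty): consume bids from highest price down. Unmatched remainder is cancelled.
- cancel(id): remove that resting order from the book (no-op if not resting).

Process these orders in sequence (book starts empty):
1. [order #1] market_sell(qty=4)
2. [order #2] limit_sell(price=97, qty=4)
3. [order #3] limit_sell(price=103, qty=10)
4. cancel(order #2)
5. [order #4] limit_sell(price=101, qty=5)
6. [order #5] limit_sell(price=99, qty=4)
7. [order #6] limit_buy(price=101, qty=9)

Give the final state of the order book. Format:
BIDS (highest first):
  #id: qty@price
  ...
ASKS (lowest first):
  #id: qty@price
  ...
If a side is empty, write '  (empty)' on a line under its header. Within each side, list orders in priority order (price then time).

Answer: BIDS (highest first):
  (empty)
ASKS (lowest first):
  #3: 10@103

Derivation:
After op 1 [order #1] market_sell(qty=4): fills=none; bids=[-] asks=[-]
After op 2 [order #2] limit_sell(price=97, qty=4): fills=none; bids=[-] asks=[#2:4@97]
After op 3 [order #3] limit_sell(price=103, qty=10): fills=none; bids=[-] asks=[#2:4@97 #3:10@103]
After op 4 cancel(order #2): fills=none; bids=[-] asks=[#3:10@103]
After op 5 [order #4] limit_sell(price=101, qty=5): fills=none; bids=[-] asks=[#4:5@101 #3:10@103]
After op 6 [order #5] limit_sell(price=99, qty=4): fills=none; bids=[-] asks=[#5:4@99 #4:5@101 #3:10@103]
After op 7 [order #6] limit_buy(price=101, qty=9): fills=#6x#5:4@99 #6x#4:5@101; bids=[-] asks=[#3:10@103]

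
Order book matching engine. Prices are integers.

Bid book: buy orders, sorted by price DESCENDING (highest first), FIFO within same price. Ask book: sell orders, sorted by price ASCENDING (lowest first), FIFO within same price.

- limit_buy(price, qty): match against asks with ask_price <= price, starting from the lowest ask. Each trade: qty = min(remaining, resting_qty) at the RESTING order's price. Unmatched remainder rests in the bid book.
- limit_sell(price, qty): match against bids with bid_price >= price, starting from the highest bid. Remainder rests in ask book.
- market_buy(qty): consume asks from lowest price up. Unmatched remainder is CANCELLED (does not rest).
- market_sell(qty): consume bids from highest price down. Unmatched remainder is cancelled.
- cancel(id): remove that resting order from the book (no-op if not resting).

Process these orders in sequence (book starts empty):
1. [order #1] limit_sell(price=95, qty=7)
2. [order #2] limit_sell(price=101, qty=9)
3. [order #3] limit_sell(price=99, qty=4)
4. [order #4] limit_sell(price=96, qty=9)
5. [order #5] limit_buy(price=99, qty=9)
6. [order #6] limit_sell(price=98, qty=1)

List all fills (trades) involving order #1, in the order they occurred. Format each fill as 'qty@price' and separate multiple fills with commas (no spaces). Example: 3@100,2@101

After op 1 [order #1] limit_sell(price=95, qty=7): fills=none; bids=[-] asks=[#1:7@95]
After op 2 [order #2] limit_sell(price=101, qty=9): fills=none; bids=[-] asks=[#1:7@95 #2:9@101]
After op 3 [order #3] limit_sell(price=99, qty=4): fills=none; bids=[-] asks=[#1:7@95 #3:4@99 #2:9@101]
After op 4 [order #4] limit_sell(price=96, qty=9): fills=none; bids=[-] asks=[#1:7@95 #4:9@96 #3:4@99 #2:9@101]
After op 5 [order #5] limit_buy(price=99, qty=9): fills=#5x#1:7@95 #5x#4:2@96; bids=[-] asks=[#4:7@96 #3:4@99 #2:9@101]
After op 6 [order #6] limit_sell(price=98, qty=1): fills=none; bids=[-] asks=[#4:7@96 #6:1@98 #3:4@99 #2:9@101]

Answer: 7@95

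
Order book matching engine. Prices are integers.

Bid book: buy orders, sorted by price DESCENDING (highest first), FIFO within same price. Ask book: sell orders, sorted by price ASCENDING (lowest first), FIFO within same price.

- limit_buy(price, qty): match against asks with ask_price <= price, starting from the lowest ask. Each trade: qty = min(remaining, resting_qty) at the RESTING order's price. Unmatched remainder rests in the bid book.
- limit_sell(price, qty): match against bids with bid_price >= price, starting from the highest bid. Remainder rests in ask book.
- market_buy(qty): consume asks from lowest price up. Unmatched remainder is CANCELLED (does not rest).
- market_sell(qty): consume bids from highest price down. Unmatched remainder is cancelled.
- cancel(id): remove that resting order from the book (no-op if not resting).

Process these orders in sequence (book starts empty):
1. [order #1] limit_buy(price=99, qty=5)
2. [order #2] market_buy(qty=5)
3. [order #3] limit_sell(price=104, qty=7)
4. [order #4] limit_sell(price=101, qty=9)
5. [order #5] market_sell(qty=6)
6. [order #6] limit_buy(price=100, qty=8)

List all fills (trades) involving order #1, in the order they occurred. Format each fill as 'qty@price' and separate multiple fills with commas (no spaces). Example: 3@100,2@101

Answer: 5@99

Derivation:
After op 1 [order #1] limit_buy(price=99, qty=5): fills=none; bids=[#1:5@99] asks=[-]
After op 2 [order #2] market_buy(qty=5): fills=none; bids=[#1:5@99] asks=[-]
After op 3 [order #3] limit_sell(price=104, qty=7): fills=none; bids=[#1:5@99] asks=[#3:7@104]
After op 4 [order #4] limit_sell(price=101, qty=9): fills=none; bids=[#1:5@99] asks=[#4:9@101 #3:7@104]
After op 5 [order #5] market_sell(qty=6): fills=#1x#5:5@99; bids=[-] asks=[#4:9@101 #3:7@104]
After op 6 [order #6] limit_buy(price=100, qty=8): fills=none; bids=[#6:8@100] asks=[#4:9@101 #3:7@104]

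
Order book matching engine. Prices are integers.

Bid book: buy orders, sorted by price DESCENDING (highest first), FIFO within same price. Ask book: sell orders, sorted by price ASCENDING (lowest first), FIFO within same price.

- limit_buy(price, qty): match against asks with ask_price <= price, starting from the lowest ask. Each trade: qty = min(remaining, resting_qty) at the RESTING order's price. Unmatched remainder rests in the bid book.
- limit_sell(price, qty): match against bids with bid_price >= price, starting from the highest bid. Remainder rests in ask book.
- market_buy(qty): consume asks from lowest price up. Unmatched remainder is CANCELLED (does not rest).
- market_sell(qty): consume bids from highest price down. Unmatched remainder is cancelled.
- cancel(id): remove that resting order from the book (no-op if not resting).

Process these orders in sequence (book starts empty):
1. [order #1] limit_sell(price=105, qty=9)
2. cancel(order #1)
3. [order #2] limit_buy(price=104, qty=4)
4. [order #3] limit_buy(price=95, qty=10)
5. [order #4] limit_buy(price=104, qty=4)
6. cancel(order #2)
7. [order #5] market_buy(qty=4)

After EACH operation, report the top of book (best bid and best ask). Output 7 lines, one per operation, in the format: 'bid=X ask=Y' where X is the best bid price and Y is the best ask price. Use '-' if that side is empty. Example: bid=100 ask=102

Answer: bid=- ask=105
bid=- ask=-
bid=104 ask=-
bid=104 ask=-
bid=104 ask=-
bid=104 ask=-
bid=104 ask=-

Derivation:
After op 1 [order #1] limit_sell(price=105, qty=9): fills=none; bids=[-] asks=[#1:9@105]
After op 2 cancel(order #1): fills=none; bids=[-] asks=[-]
After op 3 [order #2] limit_buy(price=104, qty=4): fills=none; bids=[#2:4@104] asks=[-]
After op 4 [order #3] limit_buy(price=95, qty=10): fills=none; bids=[#2:4@104 #3:10@95] asks=[-]
After op 5 [order #4] limit_buy(price=104, qty=4): fills=none; bids=[#2:4@104 #4:4@104 #3:10@95] asks=[-]
After op 6 cancel(order #2): fills=none; bids=[#4:4@104 #3:10@95] asks=[-]
After op 7 [order #5] market_buy(qty=4): fills=none; bids=[#4:4@104 #3:10@95] asks=[-]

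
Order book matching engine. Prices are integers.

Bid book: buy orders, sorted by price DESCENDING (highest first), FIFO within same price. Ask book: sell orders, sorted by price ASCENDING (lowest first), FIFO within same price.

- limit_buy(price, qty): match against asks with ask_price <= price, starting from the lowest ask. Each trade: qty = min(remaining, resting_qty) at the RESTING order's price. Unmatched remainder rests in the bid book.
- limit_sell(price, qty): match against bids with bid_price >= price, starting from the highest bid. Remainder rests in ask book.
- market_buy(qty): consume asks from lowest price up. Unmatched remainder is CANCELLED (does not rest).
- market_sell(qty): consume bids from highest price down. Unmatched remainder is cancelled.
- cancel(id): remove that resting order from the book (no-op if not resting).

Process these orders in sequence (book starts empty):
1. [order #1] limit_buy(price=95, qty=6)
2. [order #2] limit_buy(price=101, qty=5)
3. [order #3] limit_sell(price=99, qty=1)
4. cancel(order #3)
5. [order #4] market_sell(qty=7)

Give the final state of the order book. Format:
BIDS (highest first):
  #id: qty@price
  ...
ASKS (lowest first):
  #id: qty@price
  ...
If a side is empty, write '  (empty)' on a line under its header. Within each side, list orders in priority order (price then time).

Answer: BIDS (highest first):
  #1: 3@95
ASKS (lowest first):
  (empty)

Derivation:
After op 1 [order #1] limit_buy(price=95, qty=6): fills=none; bids=[#1:6@95] asks=[-]
After op 2 [order #2] limit_buy(price=101, qty=5): fills=none; bids=[#2:5@101 #1:6@95] asks=[-]
After op 3 [order #3] limit_sell(price=99, qty=1): fills=#2x#3:1@101; bids=[#2:4@101 #1:6@95] asks=[-]
After op 4 cancel(order #3): fills=none; bids=[#2:4@101 #1:6@95] asks=[-]
After op 5 [order #4] market_sell(qty=7): fills=#2x#4:4@101 #1x#4:3@95; bids=[#1:3@95] asks=[-]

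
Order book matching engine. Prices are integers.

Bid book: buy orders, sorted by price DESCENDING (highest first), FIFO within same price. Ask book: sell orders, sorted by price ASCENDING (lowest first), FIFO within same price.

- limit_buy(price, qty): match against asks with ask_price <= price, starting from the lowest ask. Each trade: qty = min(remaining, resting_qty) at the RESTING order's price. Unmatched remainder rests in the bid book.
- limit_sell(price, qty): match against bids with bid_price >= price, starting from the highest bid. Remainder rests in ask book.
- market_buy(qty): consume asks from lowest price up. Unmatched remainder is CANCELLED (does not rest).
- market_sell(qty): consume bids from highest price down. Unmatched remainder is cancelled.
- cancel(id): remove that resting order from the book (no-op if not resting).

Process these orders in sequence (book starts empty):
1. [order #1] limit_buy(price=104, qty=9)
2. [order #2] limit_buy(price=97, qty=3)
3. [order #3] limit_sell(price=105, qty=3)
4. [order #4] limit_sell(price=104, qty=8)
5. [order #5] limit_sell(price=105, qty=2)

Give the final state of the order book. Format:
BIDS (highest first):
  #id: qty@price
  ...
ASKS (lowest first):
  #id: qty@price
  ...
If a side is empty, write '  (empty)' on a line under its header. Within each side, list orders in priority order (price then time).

After op 1 [order #1] limit_buy(price=104, qty=9): fills=none; bids=[#1:9@104] asks=[-]
After op 2 [order #2] limit_buy(price=97, qty=3): fills=none; bids=[#1:9@104 #2:3@97] asks=[-]
After op 3 [order #3] limit_sell(price=105, qty=3): fills=none; bids=[#1:9@104 #2:3@97] asks=[#3:3@105]
After op 4 [order #4] limit_sell(price=104, qty=8): fills=#1x#4:8@104; bids=[#1:1@104 #2:3@97] asks=[#3:3@105]
After op 5 [order #5] limit_sell(price=105, qty=2): fills=none; bids=[#1:1@104 #2:3@97] asks=[#3:3@105 #5:2@105]

Answer: BIDS (highest first):
  #1: 1@104
  #2: 3@97
ASKS (lowest first):
  #3: 3@105
  #5: 2@105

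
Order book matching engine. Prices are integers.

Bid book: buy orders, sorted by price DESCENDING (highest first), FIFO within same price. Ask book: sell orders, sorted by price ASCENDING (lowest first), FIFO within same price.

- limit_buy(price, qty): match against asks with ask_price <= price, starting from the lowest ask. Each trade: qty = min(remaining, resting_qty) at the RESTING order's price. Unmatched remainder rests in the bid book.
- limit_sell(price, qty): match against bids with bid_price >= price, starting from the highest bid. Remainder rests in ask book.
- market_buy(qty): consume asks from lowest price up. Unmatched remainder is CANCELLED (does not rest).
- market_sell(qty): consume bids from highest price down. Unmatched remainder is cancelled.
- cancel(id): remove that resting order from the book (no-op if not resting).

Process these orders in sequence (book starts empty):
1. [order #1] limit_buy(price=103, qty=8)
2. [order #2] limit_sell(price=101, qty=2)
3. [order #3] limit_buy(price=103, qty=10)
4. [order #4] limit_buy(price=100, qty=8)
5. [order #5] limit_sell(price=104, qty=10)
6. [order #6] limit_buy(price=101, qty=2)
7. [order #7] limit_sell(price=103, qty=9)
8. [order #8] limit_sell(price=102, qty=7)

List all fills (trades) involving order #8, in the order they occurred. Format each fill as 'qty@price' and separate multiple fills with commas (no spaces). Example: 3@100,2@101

After op 1 [order #1] limit_buy(price=103, qty=8): fills=none; bids=[#1:8@103] asks=[-]
After op 2 [order #2] limit_sell(price=101, qty=2): fills=#1x#2:2@103; bids=[#1:6@103] asks=[-]
After op 3 [order #3] limit_buy(price=103, qty=10): fills=none; bids=[#1:6@103 #3:10@103] asks=[-]
After op 4 [order #4] limit_buy(price=100, qty=8): fills=none; bids=[#1:6@103 #3:10@103 #4:8@100] asks=[-]
After op 5 [order #5] limit_sell(price=104, qty=10): fills=none; bids=[#1:6@103 #3:10@103 #4:8@100] asks=[#5:10@104]
After op 6 [order #6] limit_buy(price=101, qty=2): fills=none; bids=[#1:6@103 #3:10@103 #6:2@101 #4:8@100] asks=[#5:10@104]
After op 7 [order #7] limit_sell(price=103, qty=9): fills=#1x#7:6@103 #3x#7:3@103; bids=[#3:7@103 #6:2@101 #4:8@100] asks=[#5:10@104]
After op 8 [order #8] limit_sell(price=102, qty=7): fills=#3x#8:7@103; bids=[#6:2@101 #4:8@100] asks=[#5:10@104]

Answer: 7@103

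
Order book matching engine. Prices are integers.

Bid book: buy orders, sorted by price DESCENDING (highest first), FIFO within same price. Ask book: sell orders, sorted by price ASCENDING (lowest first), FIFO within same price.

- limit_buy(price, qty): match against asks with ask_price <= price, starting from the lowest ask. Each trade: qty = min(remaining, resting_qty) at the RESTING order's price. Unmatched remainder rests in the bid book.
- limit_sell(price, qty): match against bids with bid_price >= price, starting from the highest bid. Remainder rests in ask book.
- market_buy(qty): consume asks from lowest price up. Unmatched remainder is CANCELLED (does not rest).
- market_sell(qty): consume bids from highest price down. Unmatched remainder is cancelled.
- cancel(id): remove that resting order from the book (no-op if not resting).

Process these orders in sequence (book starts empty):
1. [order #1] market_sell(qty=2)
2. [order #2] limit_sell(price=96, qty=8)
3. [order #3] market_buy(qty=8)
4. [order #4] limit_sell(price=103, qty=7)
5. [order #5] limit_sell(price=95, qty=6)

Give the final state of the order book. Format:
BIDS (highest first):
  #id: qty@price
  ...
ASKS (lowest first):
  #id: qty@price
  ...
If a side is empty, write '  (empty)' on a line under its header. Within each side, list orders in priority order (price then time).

Answer: BIDS (highest first):
  (empty)
ASKS (lowest first):
  #5: 6@95
  #4: 7@103

Derivation:
After op 1 [order #1] market_sell(qty=2): fills=none; bids=[-] asks=[-]
After op 2 [order #2] limit_sell(price=96, qty=8): fills=none; bids=[-] asks=[#2:8@96]
After op 3 [order #3] market_buy(qty=8): fills=#3x#2:8@96; bids=[-] asks=[-]
After op 4 [order #4] limit_sell(price=103, qty=7): fills=none; bids=[-] asks=[#4:7@103]
After op 5 [order #5] limit_sell(price=95, qty=6): fills=none; bids=[-] asks=[#5:6@95 #4:7@103]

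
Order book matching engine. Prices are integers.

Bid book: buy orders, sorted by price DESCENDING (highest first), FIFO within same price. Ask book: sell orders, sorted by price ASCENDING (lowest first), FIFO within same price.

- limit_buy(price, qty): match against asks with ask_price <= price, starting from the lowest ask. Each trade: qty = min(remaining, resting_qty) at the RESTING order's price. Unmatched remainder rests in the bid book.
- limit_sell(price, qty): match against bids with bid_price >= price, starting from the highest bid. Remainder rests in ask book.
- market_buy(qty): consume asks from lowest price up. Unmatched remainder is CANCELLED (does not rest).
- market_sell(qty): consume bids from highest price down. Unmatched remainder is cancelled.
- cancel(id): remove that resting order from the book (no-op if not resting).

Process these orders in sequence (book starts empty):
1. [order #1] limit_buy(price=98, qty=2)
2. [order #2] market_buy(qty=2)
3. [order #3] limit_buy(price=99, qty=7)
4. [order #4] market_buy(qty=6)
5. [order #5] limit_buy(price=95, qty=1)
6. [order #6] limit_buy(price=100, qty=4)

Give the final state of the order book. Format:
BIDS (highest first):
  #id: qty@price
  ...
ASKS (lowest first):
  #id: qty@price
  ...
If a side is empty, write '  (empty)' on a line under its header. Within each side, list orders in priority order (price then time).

After op 1 [order #1] limit_buy(price=98, qty=2): fills=none; bids=[#1:2@98] asks=[-]
After op 2 [order #2] market_buy(qty=2): fills=none; bids=[#1:2@98] asks=[-]
After op 3 [order #3] limit_buy(price=99, qty=7): fills=none; bids=[#3:7@99 #1:2@98] asks=[-]
After op 4 [order #4] market_buy(qty=6): fills=none; bids=[#3:7@99 #1:2@98] asks=[-]
After op 5 [order #5] limit_buy(price=95, qty=1): fills=none; bids=[#3:7@99 #1:2@98 #5:1@95] asks=[-]
After op 6 [order #6] limit_buy(price=100, qty=4): fills=none; bids=[#6:4@100 #3:7@99 #1:2@98 #5:1@95] asks=[-]

Answer: BIDS (highest first):
  #6: 4@100
  #3: 7@99
  #1: 2@98
  #5: 1@95
ASKS (lowest first):
  (empty)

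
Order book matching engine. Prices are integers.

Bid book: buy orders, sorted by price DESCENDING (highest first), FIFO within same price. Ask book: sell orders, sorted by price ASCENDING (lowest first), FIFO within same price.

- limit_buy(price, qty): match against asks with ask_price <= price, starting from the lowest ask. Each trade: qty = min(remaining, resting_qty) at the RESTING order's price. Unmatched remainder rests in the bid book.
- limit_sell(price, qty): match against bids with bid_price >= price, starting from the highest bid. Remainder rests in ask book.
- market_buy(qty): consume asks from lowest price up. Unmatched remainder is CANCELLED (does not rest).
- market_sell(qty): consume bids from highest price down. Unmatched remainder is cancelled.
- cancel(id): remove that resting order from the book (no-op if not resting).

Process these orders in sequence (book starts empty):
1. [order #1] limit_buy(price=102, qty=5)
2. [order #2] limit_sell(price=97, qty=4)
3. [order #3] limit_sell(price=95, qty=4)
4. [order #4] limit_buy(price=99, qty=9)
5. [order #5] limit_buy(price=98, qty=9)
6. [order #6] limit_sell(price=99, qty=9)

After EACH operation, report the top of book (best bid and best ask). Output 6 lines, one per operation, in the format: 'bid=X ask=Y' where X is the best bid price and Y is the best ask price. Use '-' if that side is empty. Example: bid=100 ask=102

Answer: bid=102 ask=-
bid=102 ask=-
bid=- ask=95
bid=99 ask=-
bid=99 ask=-
bid=98 ask=99

Derivation:
After op 1 [order #1] limit_buy(price=102, qty=5): fills=none; bids=[#1:5@102] asks=[-]
After op 2 [order #2] limit_sell(price=97, qty=4): fills=#1x#2:4@102; bids=[#1:1@102] asks=[-]
After op 3 [order #3] limit_sell(price=95, qty=4): fills=#1x#3:1@102; bids=[-] asks=[#3:3@95]
After op 4 [order #4] limit_buy(price=99, qty=9): fills=#4x#3:3@95; bids=[#4:6@99] asks=[-]
After op 5 [order #5] limit_buy(price=98, qty=9): fills=none; bids=[#4:6@99 #5:9@98] asks=[-]
After op 6 [order #6] limit_sell(price=99, qty=9): fills=#4x#6:6@99; bids=[#5:9@98] asks=[#6:3@99]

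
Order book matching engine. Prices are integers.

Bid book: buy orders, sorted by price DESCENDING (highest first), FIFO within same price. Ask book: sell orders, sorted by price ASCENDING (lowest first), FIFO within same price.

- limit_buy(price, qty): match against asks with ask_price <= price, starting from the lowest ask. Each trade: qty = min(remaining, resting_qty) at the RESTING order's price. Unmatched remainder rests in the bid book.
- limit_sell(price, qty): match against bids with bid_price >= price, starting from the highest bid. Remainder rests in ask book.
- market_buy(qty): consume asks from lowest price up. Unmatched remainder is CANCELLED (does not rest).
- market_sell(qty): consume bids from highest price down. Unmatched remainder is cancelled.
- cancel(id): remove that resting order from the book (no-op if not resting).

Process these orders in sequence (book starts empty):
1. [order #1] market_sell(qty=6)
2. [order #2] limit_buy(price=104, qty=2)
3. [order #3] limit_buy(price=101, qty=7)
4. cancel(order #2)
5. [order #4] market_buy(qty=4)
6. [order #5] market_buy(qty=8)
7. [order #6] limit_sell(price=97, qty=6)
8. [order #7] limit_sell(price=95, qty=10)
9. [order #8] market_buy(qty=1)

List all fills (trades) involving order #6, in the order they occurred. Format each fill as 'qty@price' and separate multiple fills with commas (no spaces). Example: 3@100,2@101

After op 1 [order #1] market_sell(qty=6): fills=none; bids=[-] asks=[-]
After op 2 [order #2] limit_buy(price=104, qty=2): fills=none; bids=[#2:2@104] asks=[-]
After op 3 [order #3] limit_buy(price=101, qty=7): fills=none; bids=[#2:2@104 #3:7@101] asks=[-]
After op 4 cancel(order #2): fills=none; bids=[#3:7@101] asks=[-]
After op 5 [order #4] market_buy(qty=4): fills=none; bids=[#3:7@101] asks=[-]
After op 6 [order #5] market_buy(qty=8): fills=none; bids=[#3:7@101] asks=[-]
After op 7 [order #6] limit_sell(price=97, qty=6): fills=#3x#6:6@101; bids=[#3:1@101] asks=[-]
After op 8 [order #7] limit_sell(price=95, qty=10): fills=#3x#7:1@101; bids=[-] asks=[#7:9@95]
After op 9 [order #8] market_buy(qty=1): fills=#8x#7:1@95; bids=[-] asks=[#7:8@95]

Answer: 6@101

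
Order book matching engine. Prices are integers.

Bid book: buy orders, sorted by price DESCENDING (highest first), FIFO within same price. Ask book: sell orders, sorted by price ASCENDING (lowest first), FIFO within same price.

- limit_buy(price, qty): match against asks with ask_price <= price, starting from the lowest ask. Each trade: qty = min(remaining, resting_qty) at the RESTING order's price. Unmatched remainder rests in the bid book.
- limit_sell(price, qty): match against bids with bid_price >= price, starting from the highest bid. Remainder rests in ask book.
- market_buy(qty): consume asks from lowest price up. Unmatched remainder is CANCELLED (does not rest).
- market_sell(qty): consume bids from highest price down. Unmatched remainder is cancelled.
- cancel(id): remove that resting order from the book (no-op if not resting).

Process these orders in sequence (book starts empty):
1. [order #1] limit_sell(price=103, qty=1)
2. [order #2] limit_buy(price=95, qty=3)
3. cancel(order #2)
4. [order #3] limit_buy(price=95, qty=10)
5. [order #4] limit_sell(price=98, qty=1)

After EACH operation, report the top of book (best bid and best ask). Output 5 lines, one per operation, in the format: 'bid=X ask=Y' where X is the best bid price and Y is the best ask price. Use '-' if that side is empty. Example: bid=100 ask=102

After op 1 [order #1] limit_sell(price=103, qty=1): fills=none; bids=[-] asks=[#1:1@103]
After op 2 [order #2] limit_buy(price=95, qty=3): fills=none; bids=[#2:3@95] asks=[#1:1@103]
After op 3 cancel(order #2): fills=none; bids=[-] asks=[#1:1@103]
After op 4 [order #3] limit_buy(price=95, qty=10): fills=none; bids=[#3:10@95] asks=[#1:1@103]
After op 5 [order #4] limit_sell(price=98, qty=1): fills=none; bids=[#3:10@95] asks=[#4:1@98 #1:1@103]

Answer: bid=- ask=103
bid=95 ask=103
bid=- ask=103
bid=95 ask=103
bid=95 ask=98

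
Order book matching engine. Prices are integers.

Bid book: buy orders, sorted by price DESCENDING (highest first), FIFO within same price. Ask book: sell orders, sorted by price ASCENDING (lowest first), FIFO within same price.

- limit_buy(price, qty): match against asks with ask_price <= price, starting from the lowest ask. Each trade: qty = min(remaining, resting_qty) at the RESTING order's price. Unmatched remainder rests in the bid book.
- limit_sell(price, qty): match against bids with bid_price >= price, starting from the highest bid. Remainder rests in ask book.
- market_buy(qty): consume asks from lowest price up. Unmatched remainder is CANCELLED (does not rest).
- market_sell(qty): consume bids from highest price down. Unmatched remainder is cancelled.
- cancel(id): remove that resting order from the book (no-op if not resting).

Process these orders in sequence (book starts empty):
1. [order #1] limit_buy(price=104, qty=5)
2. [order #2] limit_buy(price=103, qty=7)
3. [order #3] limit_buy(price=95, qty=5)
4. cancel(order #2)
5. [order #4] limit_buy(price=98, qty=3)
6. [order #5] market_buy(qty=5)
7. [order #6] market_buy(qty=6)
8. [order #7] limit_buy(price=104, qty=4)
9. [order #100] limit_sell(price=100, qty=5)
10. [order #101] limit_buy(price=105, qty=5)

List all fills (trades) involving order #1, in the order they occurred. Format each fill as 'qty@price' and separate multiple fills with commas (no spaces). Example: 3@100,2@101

After op 1 [order #1] limit_buy(price=104, qty=5): fills=none; bids=[#1:5@104] asks=[-]
After op 2 [order #2] limit_buy(price=103, qty=7): fills=none; bids=[#1:5@104 #2:7@103] asks=[-]
After op 3 [order #3] limit_buy(price=95, qty=5): fills=none; bids=[#1:5@104 #2:7@103 #3:5@95] asks=[-]
After op 4 cancel(order #2): fills=none; bids=[#1:5@104 #3:5@95] asks=[-]
After op 5 [order #4] limit_buy(price=98, qty=3): fills=none; bids=[#1:5@104 #4:3@98 #3:5@95] asks=[-]
After op 6 [order #5] market_buy(qty=5): fills=none; bids=[#1:5@104 #4:3@98 #3:5@95] asks=[-]
After op 7 [order #6] market_buy(qty=6): fills=none; bids=[#1:5@104 #4:3@98 #3:5@95] asks=[-]
After op 8 [order #7] limit_buy(price=104, qty=4): fills=none; bids=[#1:5@104 #7:4@104 #4:3@98 #3:5@95] asks=[-]
After op 9 [order #100] limit_sell(price=100, qty=5): fills=#1x#100:5@104; bids=[#7:4@104 #4:3@98 #3:5@95] asks=[-]
After op 10 [order #101] limit_buy(price=105, qty=5): fills=none; bids=[#101:5@105 #7:4@104 #4:3@98 #3:5@95] asks=[-]

Answer: 5@104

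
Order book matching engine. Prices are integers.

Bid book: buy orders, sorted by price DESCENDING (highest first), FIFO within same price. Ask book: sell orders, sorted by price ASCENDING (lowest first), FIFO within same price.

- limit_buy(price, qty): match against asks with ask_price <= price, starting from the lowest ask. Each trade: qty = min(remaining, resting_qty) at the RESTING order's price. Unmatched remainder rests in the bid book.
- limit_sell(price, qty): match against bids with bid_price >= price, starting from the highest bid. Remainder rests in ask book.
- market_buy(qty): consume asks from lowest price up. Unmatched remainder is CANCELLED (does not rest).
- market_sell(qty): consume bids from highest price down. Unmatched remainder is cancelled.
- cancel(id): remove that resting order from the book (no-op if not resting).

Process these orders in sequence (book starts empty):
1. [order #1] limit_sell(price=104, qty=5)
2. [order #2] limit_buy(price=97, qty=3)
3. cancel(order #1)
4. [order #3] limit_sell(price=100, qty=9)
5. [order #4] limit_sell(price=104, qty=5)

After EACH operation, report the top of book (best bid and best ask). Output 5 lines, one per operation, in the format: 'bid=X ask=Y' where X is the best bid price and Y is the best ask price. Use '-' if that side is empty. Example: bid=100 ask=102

Answer: bid=- ask=104
bid=97 ask=104
bid=97 ask=-
bid=97 ask=100
bid=97 ask=100

Derivation:
After op 1 [order #1] limit_sell(price=104, qty=5): fills=none; bids=[-] asks=[#1:5@104]
After op 2 [order #2] limit_buy(price=97, qty=3): fills=none; bids=[#2:3@97] asks=[#1:5@104]
After op 3 cancel(order #1): fills=none; bids=[#2:3@97] asks=[-]
After op 4 [order #3] limit_sell(price=100, qty=9): fills=none; bids=[#2:3@97] asks=[#3:9@100]
After op 5 [order #4] limit_sell(price=104, qty=5): fills=none; bids=[#2:3@97] asks=[#3:9@100 #4:5@104]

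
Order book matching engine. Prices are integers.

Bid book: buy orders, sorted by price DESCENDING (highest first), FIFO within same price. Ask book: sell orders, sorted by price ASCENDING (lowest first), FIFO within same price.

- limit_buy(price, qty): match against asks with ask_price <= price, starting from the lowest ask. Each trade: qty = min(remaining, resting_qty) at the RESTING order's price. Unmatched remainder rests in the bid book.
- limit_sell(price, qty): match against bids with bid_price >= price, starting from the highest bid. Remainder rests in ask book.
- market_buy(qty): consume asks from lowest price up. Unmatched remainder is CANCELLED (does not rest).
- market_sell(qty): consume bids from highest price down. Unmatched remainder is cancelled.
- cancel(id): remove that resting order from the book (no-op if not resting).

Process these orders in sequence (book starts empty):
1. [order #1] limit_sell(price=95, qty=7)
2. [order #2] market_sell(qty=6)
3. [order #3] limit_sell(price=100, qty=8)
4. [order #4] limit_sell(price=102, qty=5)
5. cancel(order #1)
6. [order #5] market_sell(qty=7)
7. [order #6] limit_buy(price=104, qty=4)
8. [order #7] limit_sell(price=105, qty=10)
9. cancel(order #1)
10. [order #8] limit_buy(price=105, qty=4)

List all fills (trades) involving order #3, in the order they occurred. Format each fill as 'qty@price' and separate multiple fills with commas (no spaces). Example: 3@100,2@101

Answer: 4@100,4@100

Derivation:
After op 1 [order #1] limit_sell(price=95, qty=7): fills=none; bids=[-] asks=[#1:7@95]
After op 2 [order #2] market_sell(qty=6): fills=none; bids=[-] asks=[#1:7@95]
After op 3 [order #3] limit_sell(price=100, qty=8): fills=none; bids=[-] asks=[#1:7@95 #3:8@100]
After op 4 [order #4] limit_sell(price=102, qty=5): fills=none; bids=[-] asks=[#1:7@95 #3:8@100 #4:5@102]
After op 5 cancel(order #1): fills=none; bids=[-] asks=[#3:8@100 #4:5@102]
After op 6 [order #5] market_sell(qty=7): fills=none; bids=[-] asks=[#3:8@100 #4:5@102]
After op 7 [order #6] limit_buy(price=104, qty=4): fills=#6x#3:4@100; bids=[-] asks=[#3:4@100 #4:5@102]
After op 8 [order #7] limit_sell(price=105, qty=10): fills=none; bids=[-] asks=[#3:4@100 #4:5@102 #7:10@105]
After op 9 cancel(order #1): fills=none; bids=[-] asks=[#3:4@100 #4:5@102 #7:10@105]
After op 10 [order #8] limit_buy(price=105, qty=4): fills=#8x#3:4@100; bids=[-] asks=[#4:5@102 #7:10@105]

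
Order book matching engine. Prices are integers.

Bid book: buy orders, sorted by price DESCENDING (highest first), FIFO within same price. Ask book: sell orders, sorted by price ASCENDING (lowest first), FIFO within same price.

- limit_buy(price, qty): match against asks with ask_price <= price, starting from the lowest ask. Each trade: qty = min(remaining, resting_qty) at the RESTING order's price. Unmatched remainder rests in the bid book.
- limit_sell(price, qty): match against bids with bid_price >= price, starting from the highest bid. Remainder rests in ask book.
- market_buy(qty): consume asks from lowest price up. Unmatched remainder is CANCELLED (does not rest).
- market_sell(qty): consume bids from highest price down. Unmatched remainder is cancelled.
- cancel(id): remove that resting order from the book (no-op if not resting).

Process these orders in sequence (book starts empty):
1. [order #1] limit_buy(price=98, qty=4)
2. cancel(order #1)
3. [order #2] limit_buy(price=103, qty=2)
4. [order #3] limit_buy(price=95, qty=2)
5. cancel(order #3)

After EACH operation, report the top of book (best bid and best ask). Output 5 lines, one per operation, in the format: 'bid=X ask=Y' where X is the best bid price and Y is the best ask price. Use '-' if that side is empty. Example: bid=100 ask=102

Answer: bid=98 ask=-
bid=- ask=-
bid=103 ask=-
bid=103 ask=-
bid=103 ask=-

Derivation:
After op 1 [order #1] limit_buy(price=98, qty=4): fills=none; bids=[#1:4@98] asks=[-]
After op 2 cancel(order #1): fills=none; bids=[-] asks=[-]
After op 3 [order #2] limit_buy(price=103, qty=2): fills=none; bids=[#2:2@103] asks=[-]
After op 4 [order #3] limit_buy(price=95, qty=2): fills=none; bids=[#2:2@103 #3:2@95] asks=[-]
After op 5 cancel(order #3): fills=none; bids=[#2:2@103] asks=[-]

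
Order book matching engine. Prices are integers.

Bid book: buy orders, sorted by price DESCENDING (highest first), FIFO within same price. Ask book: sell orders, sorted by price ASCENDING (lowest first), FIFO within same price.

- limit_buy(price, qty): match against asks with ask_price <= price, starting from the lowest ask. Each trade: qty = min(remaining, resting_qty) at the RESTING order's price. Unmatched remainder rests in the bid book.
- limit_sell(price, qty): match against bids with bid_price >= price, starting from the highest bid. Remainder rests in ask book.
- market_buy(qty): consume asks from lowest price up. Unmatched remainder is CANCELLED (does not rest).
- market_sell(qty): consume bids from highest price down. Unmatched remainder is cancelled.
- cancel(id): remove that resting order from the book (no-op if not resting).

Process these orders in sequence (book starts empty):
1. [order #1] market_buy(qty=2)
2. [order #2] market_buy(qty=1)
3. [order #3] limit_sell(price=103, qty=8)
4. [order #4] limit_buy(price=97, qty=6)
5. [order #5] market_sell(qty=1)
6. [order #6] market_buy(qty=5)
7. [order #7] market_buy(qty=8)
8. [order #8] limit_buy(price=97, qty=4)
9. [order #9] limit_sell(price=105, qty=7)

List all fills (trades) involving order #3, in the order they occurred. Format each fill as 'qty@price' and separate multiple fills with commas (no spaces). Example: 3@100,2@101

After op 1 [order #1] market_buy(qty=2): fills=none; bids=[-] asks=[-]
After op 2 [order #2] market_buy(qty=1): fills=none; bids=[-] asks=[-]
After op 3 [order #3] limit_sell(price=103, qty=8): fills=none; bids=[-] asks=[#3:8@103]
After op 4 [order #4] limit_buy(price=97, qty=6): fills=none; bids=[#4:6@97] asks=[#3:8@103]
After op 5 [order #5] market_sell(qty=1): fills=#4x#5:1@97; bids=[#4:5@97] asks=[#3:8@103]
After op 6 [order #6] market_buy(qty=5): fills=#6x#3:5@103; bids=[#4:5@97] asks=[#3:3@103]
After op 7 [order #7] market_buy(qty=8): fills=#7x#3:3@103; bids=[#4:5@97] asks=[-]
After op 8 [order #8] limit_buy(price=97, qty=4): fills=none; bids=[#4:5@97 #8:4@97] asks=[-]
After op 9 [order #9] limit_sell(price=105, qty=7): fills=none; bids=[#4:5@97 #8:4@97] asks=[#9:7@105]

Answer: 5@103,3@103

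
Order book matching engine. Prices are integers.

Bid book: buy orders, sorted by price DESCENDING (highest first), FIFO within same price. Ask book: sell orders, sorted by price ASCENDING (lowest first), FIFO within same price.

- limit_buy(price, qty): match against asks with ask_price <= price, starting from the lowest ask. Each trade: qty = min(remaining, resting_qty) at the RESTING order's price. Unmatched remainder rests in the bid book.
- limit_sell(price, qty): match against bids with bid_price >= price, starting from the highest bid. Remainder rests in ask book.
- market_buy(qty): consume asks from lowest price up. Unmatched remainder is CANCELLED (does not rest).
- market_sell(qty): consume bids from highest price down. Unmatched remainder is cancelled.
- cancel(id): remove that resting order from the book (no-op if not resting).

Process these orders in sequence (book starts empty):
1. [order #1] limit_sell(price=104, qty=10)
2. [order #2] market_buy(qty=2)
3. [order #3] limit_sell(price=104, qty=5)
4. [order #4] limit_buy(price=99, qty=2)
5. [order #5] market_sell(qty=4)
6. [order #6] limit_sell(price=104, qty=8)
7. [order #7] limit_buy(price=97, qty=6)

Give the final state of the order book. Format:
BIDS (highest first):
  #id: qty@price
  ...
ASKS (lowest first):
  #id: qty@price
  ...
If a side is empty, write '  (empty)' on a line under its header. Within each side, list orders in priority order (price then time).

Answer: BIDS (highest first):
  #7: 6@97
ASKS (lowest first):
  #1: 8@104
  #3: 5@104
  #6: 8@104

Derivation:
After op 1 [order #1] limit_sell(price=104, qty=10): fills=none; bids=[-] asks=[#1:10@104]
After op 2 [order #2] market_buy(qty=2): fills=#2x#1:2@104; bids=[-] asks=[#1:8@104]
After op 3 [order #3] limit_sell(price=104, qty=5): fills=none; bids=[-] asks=[#1:8@104 #3:5@104]
After op 4 [order #4] limit_buy(price=99, qty=2): fills=none; bids=[#4:2@99] asks=[#1:8@104 #3:5@104]
After op 5 [order #5] market_sell(qty=4): fills=#4x#5:2@99; bids=[-] asks=[#1:8@104 #3:5@104]
After op 6 [order #6] limit_sell(price=104, qty=8): fills=none; bids=[-] asks=[#1:8@104 #3:5@104 #6:8@104]
After op 7 [order #7] limit_buy(price=97, qty=6): fills=none; bids=[#7:6@97] asks=[#1:8@104 #3:5@104 #6:8@104]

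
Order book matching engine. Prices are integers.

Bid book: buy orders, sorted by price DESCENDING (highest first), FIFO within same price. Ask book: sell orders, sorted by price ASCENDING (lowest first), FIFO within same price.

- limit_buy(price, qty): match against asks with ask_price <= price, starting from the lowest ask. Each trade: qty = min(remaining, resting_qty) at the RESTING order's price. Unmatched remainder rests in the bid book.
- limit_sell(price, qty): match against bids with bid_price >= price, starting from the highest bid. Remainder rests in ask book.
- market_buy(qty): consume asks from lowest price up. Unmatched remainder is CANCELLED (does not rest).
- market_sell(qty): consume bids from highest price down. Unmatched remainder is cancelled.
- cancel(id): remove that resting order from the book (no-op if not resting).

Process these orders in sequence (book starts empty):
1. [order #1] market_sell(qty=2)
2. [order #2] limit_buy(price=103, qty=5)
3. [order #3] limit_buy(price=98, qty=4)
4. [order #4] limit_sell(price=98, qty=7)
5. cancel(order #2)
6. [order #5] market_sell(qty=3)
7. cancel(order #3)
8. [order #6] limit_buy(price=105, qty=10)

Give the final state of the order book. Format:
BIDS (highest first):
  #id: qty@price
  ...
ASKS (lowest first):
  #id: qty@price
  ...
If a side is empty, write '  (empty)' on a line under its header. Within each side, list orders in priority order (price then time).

Answer: BIDS (highest first):
  #6: 10@105
ASKS (lowest first):
  (empty)

Derivation:
After op 1 [order #1] market_sell(qty=2): fills=none; bids=[-] asks=[-]
After op 2 [order #2] limit_buy(price=103, qty=5): fills=none; bids=[#2:5@103] asks=[-]
After op 3 [order #3] limit_buy(price=98, qty=4): fills=none; bids=[#2:5@103 #3:4@98] asks=[-]
After op 4 [order #4] limit_sell(price=98, qty=7): fills=#2x#4:5@103 #3x#4:2@98; bids=[#3:2@98] asks=[-]
After op 5 cancel(order #2): fills=none; bids=[#3:2@98] asks=[-]
After op 6 [order #5] market_sell(qty=3): fills=#3x#5:2@98; bids=[-] asks=[-]
After op 7 cancel(order #3): fills=none; bids=[-] asks=[-]
After op 8 [order #6] limit_buy(price=105, qty=10): fills=none; bids=[#6:10@105] asks=[-]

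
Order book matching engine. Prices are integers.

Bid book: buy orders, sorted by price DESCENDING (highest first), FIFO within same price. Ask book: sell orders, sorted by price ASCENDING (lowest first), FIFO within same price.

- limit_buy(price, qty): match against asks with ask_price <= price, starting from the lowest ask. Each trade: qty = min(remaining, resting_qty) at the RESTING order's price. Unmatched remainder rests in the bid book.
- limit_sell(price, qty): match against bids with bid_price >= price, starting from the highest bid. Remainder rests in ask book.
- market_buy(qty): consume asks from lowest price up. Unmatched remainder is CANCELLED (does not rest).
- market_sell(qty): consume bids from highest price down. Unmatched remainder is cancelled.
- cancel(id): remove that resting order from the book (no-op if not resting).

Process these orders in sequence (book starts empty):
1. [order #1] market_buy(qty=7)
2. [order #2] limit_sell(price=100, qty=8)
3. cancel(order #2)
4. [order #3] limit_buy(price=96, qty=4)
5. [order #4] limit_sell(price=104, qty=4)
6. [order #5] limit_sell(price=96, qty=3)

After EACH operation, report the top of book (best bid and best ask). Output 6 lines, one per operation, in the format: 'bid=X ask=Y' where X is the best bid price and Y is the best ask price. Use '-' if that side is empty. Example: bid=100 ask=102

Answer: bid=- ask=-
bid=- ask=100
bid=- ask=-
bid=96 ask=-
bid=96 ask=104
bid=96 ask=104

Derivation:
After op 1 [order #1] market_buy(qty=7): fills=none; bids=[-] asks=[-]
After op 2 [order #2] limit_sell(price=100, qty=8): fills=none; bids=[-] asks=[#2:8@100]
After op 3 cancel(order #2): fills=none; bids=[-] asks=[-]
After op 4 [order #3] limit_buy(price=96, qty=4): fills=none; bids=[#3:4@96] asks=[-]
After op 5 [order #4] limit_sell(price=104, qty=4): fills=none; bids=[#3:4@96] asks=[#4:4@104]
After op 6 [order #5] limit_sell(price=96, qty=3): fills=#3x#5:3@96; bids=[#3:1@96] asks=[#4:4@104]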